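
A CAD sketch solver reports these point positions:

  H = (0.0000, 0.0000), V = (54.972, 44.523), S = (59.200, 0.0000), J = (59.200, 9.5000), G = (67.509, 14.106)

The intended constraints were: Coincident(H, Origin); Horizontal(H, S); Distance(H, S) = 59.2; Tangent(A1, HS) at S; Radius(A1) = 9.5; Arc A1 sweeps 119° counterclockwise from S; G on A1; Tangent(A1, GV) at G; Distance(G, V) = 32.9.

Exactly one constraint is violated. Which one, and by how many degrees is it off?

Tangent(A1, GV) at G — off by 6.60°.

H = (0.00, 0.00) ✓; H.y = 0.00, S.y = 0.00 ✓; |HS| = 59.20 ✓; ∠(JS, SH) = 90.00° ✓; |JS| = 9.500 ✓; bearing(J→G) − bearing(J→S) = 119.0° ✓; |JG| = 9.500 ✓; ∠(JG, GV) = 96.60° ✗; |GV| = 32.90 ✓.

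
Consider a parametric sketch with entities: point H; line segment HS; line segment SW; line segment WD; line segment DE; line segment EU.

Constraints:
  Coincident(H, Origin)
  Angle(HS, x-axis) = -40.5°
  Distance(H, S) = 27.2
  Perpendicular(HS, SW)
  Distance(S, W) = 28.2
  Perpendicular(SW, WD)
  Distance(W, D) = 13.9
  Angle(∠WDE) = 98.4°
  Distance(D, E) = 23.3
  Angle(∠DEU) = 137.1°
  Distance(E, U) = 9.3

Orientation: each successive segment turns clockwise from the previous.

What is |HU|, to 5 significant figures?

15.371

H is at the origin; HS runs at -40.5° with length 27.2, so S = (20.683, -17.665). HS ⟂ SW, so SW runs at -130.50°; with |SW| = 28.2, W = (2.3686, -39.108). SW is perpendicular to WD, so WD runs at 139.50°; with |WD| = 13.9, D = (-8.2010, -30.081). ∠WDE = 98.4° gives DE at 57.900° from the x-axis; with |DE| = 23.3, E = (4.1806, -10.343). ∠DEU = 137.1° gives EU at 15.000° from the x-axis; with |EU| = 9.3, U = (13.164, -7.9361). Then |HU| = |U − H| = 15.371.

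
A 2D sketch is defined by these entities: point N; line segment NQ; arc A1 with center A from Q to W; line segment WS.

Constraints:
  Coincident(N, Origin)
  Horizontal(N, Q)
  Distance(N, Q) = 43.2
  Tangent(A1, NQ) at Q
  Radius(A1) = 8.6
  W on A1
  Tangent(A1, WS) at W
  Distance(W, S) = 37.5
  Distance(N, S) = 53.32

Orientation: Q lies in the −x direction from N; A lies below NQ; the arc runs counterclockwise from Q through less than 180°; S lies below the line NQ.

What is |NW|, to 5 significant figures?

52.086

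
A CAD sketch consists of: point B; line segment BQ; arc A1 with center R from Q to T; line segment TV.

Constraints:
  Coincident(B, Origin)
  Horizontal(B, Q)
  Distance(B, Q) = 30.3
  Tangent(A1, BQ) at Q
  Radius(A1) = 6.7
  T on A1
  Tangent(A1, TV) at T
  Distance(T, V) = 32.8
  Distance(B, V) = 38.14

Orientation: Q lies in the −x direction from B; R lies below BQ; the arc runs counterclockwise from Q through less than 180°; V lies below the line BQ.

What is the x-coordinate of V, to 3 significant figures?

-13.5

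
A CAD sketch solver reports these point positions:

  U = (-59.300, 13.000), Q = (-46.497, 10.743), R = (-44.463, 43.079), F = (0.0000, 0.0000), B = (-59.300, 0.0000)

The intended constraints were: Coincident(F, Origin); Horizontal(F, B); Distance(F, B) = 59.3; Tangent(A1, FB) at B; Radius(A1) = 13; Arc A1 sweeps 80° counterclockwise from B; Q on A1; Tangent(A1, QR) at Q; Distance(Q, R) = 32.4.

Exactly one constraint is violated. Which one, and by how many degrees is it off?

Tangent(A1, QR) at Q — off by 6.40°.

F = (0.00, 0.00) ✓; F.y = 0.00, B.y = 0.00 ✓; |FB| = 59.30 ✓; ∠(UB, BF) = 90.00° ✓; |UB| = 13.00 ✓; bearing(U→Q) − bearing(U→B) = 80.00° ✓; |UQ| = 13.00 ✓; ∠(UQ, QR) = 83.60° ✗; |QR| = 32.40 ✓.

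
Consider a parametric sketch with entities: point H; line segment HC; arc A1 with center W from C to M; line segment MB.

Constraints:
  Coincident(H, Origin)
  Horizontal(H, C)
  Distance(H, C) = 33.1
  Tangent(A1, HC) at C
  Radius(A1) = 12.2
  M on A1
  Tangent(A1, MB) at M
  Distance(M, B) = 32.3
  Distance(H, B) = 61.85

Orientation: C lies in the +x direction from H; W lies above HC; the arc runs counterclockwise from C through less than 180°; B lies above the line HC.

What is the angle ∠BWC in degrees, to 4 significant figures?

165.5°

Checks: |WM| = 12.20 ✓; ∠(WM, MB) = 90.00° ✓; |MB| = 32.30 ✓; |HB| = 61.85 ✓.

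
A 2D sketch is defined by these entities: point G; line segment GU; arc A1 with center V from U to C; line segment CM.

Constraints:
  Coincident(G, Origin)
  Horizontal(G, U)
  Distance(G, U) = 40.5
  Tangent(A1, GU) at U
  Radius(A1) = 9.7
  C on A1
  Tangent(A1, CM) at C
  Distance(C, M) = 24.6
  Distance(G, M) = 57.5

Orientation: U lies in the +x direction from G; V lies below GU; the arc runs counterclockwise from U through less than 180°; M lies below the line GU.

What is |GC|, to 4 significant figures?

35.44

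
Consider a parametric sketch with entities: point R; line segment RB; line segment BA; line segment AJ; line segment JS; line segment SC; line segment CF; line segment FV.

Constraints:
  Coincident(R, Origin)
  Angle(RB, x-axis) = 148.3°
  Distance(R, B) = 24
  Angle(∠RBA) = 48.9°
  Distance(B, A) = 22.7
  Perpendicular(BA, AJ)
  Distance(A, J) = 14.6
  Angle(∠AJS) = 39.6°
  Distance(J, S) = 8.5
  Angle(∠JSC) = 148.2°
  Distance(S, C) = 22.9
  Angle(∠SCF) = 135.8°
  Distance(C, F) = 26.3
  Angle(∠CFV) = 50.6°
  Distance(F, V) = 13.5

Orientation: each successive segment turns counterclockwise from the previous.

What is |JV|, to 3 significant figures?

38.7

R is at the origin; RB runs at 148.3° with length 24.0, so B = (-20.4, 12.6). ∠RBA = 48.9° gives BA at -80.6° from the x-axis; with |BA| = 22.7, A = (-16.7, -9.78). BA ⟂ AJ, so AJ runs at 9.40°; with |AJ| = 14.6, J = (-2.31, -7.40). ∠AJS = 39.6° gives JS at 150° from the x-axis; with |JS| = 8.5, S = (-9.65, -3.12). ∠JSC = 148.2° gives SC at -178° from the x-axis; with |SC| = 22.9, C = (-32.5, -3.76). ∠SCF = 135.8° gives CF at -134° from the x-axis; with |CF| = 26.3, F = (-50.9, -22.6). ∠CFV = 50.6° gives FV at -4.80° from the x-axis; with |FV| = 13.5, V = (-37.4, -23.7). Then |JV| = |V − J| = 38.7.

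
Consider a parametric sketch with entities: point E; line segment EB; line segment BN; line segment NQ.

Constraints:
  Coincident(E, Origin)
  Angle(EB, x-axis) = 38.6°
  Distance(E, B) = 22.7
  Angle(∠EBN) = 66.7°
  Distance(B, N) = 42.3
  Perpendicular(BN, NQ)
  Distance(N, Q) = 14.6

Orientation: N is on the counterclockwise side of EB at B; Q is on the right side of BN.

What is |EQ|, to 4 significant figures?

48.65

E is at the origin; EB runs at 38.6° with length 22.7, so B = 22.7·(cos 38.6°, sin 38.6°) = (17.74, 14.16). ∠EBN = 66.7°, so BN runs at 38.6° + (180° − 66.7°) = 151.9° from the x-axis; with |BN| = 42.3, N = B + 42.3·(cos 151.9°, sin 151.9°) = (-19.57, 34.09). The perpendicularity gives NQ at right angles to BN; with |NQ| = 14.6 on the right of BN, Q = N + 14.6·(0.4710, 0.8821) = (-12.70, 46.96). Then |EQ| = |Q − E| = 48.65.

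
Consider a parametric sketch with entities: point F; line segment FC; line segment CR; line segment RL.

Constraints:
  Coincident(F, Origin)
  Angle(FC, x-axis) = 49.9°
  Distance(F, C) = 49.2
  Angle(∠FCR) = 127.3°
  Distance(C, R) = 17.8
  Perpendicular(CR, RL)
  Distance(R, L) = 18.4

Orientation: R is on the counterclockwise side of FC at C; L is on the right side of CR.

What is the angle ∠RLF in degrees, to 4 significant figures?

39.61°

F is at the origin; FC runs at 49.9° with length 49.2, so C = 49.2·(cos 49.9°, sin 49.9°) = (31.69, 37.63). ∠FCR = 127.3°, so CR runs at 49.9° + (180° − 127.3°) = 102.6° from the x-axis; with |CR| = 17.8, R = C + 17.8·(cos 102.6°, sin 102.6°) = (27.81, 55.01). CR is perpendicular to RL; with |RL| = 18.4 on the right of CR, L = R + 18.4·(0.9759, 0.2181) = (45.76, 59.02). Then cos ∠RLF = LR·LF / (|LR||LF|), giving 39.61°.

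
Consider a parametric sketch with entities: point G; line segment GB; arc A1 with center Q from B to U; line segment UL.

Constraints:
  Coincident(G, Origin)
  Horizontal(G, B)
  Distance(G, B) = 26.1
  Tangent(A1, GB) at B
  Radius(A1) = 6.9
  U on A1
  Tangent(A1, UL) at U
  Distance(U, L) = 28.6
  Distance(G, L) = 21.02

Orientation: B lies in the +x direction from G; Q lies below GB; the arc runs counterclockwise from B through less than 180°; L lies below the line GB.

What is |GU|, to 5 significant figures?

21.536

G is at the origin; G and B share the same y with |GB| = 26.1 and B on the +x side, so B = (26.100, 0.0000). Since A1 is tangent to GB there, QB ⟂ GB, so Q = B + (0, -6.9) = (26.100, -6.9000). Since QU ⟂ UL (tangency), |QL| = √(6.9² + 28.6²) = 29.421 regardless of where U sits on A1. So L lies on both circle(G, 21.02) and circle(Q, 29.421); the below-GB intersection is L = (0.28815, -21.018). U is the foot of the tangent from L: U = (21.461, -1.7917).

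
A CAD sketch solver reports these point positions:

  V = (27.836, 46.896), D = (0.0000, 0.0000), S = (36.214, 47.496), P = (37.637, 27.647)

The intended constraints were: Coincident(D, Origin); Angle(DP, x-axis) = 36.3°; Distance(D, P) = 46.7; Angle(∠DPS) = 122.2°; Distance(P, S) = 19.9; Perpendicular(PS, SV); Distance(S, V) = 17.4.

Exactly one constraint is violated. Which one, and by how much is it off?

Distance(S, V) = 17.4 — off by 9.00.

D = (0.00, 0.00) ✓; DP at 36.30° ✓; |DP| = 46.70 ✓; ∠DPS = 122.2° ✓; |PS| = 19.90 ✓; ∠(PS, SV) = 90.00° ✓; |SV| = 8.399 ✗.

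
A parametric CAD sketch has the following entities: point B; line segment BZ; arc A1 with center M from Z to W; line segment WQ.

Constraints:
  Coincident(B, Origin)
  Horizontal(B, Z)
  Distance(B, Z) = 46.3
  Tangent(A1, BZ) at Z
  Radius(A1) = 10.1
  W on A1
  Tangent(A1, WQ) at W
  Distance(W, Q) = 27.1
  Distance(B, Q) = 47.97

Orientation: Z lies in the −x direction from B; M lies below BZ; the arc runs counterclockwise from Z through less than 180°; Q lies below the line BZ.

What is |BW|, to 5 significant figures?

55.788

Checks: |MW| = 10.10 ✓; ∠(MW, WQ) = 90.00° ✓; |WQ| = 27.10 ✓; |BQ| = 47.97 ✓.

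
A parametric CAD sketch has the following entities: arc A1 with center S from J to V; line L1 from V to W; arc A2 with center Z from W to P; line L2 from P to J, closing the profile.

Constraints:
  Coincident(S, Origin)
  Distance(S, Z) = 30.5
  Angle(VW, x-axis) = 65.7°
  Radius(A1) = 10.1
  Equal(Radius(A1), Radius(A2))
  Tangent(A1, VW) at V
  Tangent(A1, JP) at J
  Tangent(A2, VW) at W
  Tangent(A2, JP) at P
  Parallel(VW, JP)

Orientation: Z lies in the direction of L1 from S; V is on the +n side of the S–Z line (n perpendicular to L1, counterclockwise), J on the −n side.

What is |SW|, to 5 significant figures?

32.129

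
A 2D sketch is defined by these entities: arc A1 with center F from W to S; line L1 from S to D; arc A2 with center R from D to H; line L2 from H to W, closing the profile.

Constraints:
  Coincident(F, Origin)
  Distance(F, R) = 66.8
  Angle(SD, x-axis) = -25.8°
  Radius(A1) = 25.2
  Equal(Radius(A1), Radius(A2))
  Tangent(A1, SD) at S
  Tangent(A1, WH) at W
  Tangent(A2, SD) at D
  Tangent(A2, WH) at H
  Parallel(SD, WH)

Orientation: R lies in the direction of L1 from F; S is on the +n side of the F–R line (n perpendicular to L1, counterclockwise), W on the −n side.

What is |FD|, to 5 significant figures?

71.395

The slot axis is L1's direction at -25.8°, so u = (cos -25.8°, sin -25.8°) = (0.90032, -0.43523) and n = (−sin -25.8°, cos -25.8°) = (0.43523, 0.90032). F is at the origin and R lies 66.8 along u from F, so R = 66.8·u = (60.141, -29.073). Tangency of A1 to both parallel lines with radius 25.2 puts S and W at F ± 25.2·n: S = (10.968, 22.688), W = (-10.968, -22.688). Equal radii place D and H the same way about R: D = R + 25.2·n = (71.109, -6.3854), H = R − 25.2·n = (49.173, -51.761). Then |FD| = |D − F| = 71.395.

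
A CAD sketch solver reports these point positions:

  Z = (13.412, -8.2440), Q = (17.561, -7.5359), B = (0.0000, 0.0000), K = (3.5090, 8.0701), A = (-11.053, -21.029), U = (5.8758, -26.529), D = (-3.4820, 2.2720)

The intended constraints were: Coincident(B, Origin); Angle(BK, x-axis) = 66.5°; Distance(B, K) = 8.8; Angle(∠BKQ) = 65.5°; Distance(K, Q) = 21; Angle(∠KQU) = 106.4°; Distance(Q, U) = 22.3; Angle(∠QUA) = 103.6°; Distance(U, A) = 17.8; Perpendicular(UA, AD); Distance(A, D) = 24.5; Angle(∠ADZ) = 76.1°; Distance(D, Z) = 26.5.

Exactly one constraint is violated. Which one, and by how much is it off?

Distance(D, Z) = 26.5 — off by 6.60.

B = (0.00, 0.00) ✓; BK at 66.50° ✓; |BK| = 8.800 ✓; ∠BKQ = 65.50° ✓; |KQ| = 21.00 ✓; ∠KQU = 106.4° ✓; |QU| = 22.30 ✓; ∠QUA = 103.6° ✓; |UA| = 17.80 ✓; ∠(UA, AD) = 90.00° ✓; |AD| = 24.50 ✓; ∠ADZ = 76.10° ✓; |DZ| = 19.90 ✗.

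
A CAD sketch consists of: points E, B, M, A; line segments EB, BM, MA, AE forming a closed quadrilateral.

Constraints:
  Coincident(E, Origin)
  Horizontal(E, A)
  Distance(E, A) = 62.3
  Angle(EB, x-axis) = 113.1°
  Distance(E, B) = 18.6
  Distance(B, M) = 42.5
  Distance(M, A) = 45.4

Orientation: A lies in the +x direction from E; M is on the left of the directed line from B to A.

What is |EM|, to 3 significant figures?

46.3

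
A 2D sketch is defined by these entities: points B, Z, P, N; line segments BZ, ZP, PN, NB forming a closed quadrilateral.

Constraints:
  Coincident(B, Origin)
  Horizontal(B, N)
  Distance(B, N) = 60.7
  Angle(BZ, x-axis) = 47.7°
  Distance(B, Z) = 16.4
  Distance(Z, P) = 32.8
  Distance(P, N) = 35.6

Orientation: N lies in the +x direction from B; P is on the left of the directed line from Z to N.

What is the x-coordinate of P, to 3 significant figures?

39.4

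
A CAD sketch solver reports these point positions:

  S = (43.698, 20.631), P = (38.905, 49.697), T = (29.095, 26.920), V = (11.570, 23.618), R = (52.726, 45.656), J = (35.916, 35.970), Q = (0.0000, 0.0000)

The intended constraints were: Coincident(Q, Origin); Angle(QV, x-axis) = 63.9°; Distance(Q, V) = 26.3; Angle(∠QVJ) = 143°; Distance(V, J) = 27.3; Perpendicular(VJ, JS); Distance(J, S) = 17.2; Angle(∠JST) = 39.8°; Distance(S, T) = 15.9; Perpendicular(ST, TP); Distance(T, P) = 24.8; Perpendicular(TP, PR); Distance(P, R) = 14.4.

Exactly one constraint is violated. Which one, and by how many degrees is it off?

Perpendicular(TP, PR) — off by 7.00°.

Q = (0.00, 0.00) ✓; QV at 63.90° ✓; |QV| = 26.30 ✓; ∠QVJ = 143.0° ✓; |VJ| = 27.30 ✓; ∠(VJ, JS) = 90.00° ✓; |JS| = 17.20 ✓; ∠JST = 39.80° ✓; |ST| = 15.90 ✓; ∠(ST, TP) = 90.00° ✓; |TP| = 24.80 ✓; ∠(TP, PR) = 83.00° ✗; |PR| = 14.40 ✓.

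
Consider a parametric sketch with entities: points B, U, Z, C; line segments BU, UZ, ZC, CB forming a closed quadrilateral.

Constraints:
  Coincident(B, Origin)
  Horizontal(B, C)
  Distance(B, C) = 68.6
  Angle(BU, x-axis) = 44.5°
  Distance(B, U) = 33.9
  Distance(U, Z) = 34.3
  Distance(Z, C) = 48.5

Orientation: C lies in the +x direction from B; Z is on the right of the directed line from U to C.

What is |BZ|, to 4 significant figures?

23.65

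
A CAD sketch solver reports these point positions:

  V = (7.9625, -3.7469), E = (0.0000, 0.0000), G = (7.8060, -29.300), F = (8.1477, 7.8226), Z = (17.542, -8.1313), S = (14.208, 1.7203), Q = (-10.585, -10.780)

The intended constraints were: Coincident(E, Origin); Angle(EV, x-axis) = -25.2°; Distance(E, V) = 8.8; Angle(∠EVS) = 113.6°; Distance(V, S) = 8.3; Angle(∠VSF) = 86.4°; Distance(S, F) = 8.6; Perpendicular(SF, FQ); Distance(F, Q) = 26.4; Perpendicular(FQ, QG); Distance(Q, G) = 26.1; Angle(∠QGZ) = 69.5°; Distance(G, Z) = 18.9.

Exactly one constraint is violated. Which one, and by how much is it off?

Distance(G, Z) = 18.9 — off by 4.40.

E = (0.00, 0.00) ✓; EV at -25.20° ✓; |EV| = 8.800 ✓; ∠EVS = 113.6° ✓; |VS| = 8.300 ✓; ∠VSF = 86.40° ✓; |SF| = 8.600 ✓; ∠(SF, FQ) = 90.00° ✓; |FQ| = 26.40 ✓; ∠(FQ, QG) = 90.00° ✓; |QG| = 26.10 ✓; ∠QGZ = 69.50° ✓; |GZ| = 23.30 ✗.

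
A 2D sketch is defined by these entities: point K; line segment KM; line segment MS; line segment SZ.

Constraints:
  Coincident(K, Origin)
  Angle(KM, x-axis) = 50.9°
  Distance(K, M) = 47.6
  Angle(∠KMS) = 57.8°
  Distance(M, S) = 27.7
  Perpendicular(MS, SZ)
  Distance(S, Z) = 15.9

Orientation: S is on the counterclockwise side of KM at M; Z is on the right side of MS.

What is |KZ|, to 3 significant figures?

56.2

K is at the origin; KM runs at 50.9° with length 47.6, so M = 47.6·(cos 50.9°, sin 50.9°) = (30.0, 36.9). ∠KMS = 57.8°, so MS runs at 50.9° + (180° − 57.8°) = 173° from the x-axis; with |MS| = 27.7, S = M + 27.7·(cos 173°, sin 173°) = (2.52, 40.3). The perpendicularity gives SZ at right angles to MS; with |SZ| = 15.9 on the right of MS, Z = S + 15.9·(0.120, 0.993) = (4.43, 56.1). Then |KZ| = |Z − K| = 56.2.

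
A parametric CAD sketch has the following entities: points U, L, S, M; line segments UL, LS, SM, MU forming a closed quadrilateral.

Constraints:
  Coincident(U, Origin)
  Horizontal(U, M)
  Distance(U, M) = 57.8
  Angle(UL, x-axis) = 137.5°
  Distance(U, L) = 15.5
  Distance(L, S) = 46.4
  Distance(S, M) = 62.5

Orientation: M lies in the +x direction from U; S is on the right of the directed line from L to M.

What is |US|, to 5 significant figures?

33.360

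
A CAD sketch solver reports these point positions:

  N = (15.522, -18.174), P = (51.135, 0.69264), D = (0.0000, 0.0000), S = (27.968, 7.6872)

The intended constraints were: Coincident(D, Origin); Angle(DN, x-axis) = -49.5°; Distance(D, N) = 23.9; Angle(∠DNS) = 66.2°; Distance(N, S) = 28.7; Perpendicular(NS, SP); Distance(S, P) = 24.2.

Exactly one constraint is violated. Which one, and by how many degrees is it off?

Perpendicular(NS, SP) — off by 8.90°.

D = (0.00, 0.00) ✓; DN at -49.50° ✓; |DN| = 23.90 ✓; ∠DNS = 66.20° ✓; |NS| = 28.70 ✓; ∠(NS, SP) = 81.10° ✗; |SP| = 24.20 ✓.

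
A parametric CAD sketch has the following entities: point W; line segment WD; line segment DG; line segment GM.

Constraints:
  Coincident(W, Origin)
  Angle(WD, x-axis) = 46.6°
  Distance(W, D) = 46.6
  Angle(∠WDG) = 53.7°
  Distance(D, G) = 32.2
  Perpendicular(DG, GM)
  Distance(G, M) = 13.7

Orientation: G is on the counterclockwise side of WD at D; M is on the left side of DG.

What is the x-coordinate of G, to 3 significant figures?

0.0652

W is at the origin; WD runs at 46.6° with length 46.6, so D = 46.6·(cos 46.6°, sin 46.6°) = (32.0, 33.9). ∠WDG = 53.7°, so DG runs at 46.6° + (180° − 53.7°) = 173° from the x-axis; with |DG| = 32.2, G = D + 32.2·(cos 173°, sin 173°) = (0.0652, 37.8). So G.x = 0.0652.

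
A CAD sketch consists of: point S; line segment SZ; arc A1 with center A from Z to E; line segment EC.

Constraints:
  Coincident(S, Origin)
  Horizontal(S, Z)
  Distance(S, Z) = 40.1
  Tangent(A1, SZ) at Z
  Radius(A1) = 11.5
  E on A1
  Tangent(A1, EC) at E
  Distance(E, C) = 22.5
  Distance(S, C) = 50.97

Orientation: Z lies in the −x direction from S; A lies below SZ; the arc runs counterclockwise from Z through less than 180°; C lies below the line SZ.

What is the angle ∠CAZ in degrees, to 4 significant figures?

170.0°

S is at the origin; S and Z share the same y with |SZ| = 40.1 and Z on the −x side, so Z = (-40.10, 0.000). The tangent condition forces AZ to be normal to SZ, so A = Z + (0, -11.5) = (-40.10, -11.50). Since AE ⟂ EC (tangency), |AC| = √(11.5² + 22.5²) = 25.27 regardless of where E sits on A1. So C lies on both circle(S, 50.97) and circle(A, 25.27); the below-SZ intersection is C = (-35.70, -36.38). E is the foot of the tangent from C: E = (-49.27, -18.44).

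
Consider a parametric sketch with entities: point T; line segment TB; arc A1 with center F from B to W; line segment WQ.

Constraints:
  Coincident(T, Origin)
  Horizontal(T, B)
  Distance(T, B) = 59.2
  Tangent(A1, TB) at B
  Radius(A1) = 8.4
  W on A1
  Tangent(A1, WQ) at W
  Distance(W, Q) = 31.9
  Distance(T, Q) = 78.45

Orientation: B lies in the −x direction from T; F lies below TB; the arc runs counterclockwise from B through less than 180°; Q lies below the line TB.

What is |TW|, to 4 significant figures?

68.13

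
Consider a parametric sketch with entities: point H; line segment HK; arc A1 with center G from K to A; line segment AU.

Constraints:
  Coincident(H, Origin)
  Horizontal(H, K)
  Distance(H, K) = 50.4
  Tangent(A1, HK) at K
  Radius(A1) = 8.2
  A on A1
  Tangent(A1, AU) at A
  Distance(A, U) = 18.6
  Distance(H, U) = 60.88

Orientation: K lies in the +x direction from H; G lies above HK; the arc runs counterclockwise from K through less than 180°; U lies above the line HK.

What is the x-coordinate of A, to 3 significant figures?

58.4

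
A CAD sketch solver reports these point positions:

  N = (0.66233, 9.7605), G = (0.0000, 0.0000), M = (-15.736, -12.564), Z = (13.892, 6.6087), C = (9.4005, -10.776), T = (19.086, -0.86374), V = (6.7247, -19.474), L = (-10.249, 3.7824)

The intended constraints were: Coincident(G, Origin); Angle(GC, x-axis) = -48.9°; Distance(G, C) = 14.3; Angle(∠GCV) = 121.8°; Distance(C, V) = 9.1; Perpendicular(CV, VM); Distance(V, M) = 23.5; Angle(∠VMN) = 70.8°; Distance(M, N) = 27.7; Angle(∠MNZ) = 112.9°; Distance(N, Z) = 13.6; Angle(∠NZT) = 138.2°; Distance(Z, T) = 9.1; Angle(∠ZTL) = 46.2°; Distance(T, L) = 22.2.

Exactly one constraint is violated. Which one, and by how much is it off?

Distance(T, L) = 22.2 — off by 7.50.

G = (0.00, 0.00) ✓; GC at -48.90° ✓; |GC| = 14.30 ✓; ∠GCV = 121.8° ✓; |CV| = 9.100 ✓; ∠(CV, VM) = 90.00° ✓; |VM| = 23.50 ✓; ∠VMN = 70.80° ✓; |MN| = 27.70 ✓; ∠MNZ = 112.9° ✓; |NZ| = 13.60 ✓; ∠NZT = 138.2° ✓; |ZT| = 9.100 ✓; ∠ZTL = 46.20° ✓; |TL| = 29.70 ✗.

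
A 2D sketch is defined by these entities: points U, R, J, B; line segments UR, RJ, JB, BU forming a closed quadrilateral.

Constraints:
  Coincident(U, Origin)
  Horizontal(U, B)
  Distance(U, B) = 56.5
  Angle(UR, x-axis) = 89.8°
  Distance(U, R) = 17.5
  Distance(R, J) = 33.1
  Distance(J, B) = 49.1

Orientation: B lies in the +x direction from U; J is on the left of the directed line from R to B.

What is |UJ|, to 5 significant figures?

46.190

U is at the origin; UB is horizontal with |UB| = 56.5 and B in +x, so B = (56.5, 0). UR runs at 89.8° with |UR| = 17.5, so R = (0.061086, 17.500). J is determined by |RJ| = 33.1 and |JB| = 49.1 together: it lies at the intersection of circle(R, 33.1) and circle(B, 49.1). With |RB| = 59.090, the foot of the radical line on RB is 18.416 from R and the perpendicular offset is √(33.1² − 18.416²) = 27.504. Taking the left-of-RB solution: J = (25.796, 38.316).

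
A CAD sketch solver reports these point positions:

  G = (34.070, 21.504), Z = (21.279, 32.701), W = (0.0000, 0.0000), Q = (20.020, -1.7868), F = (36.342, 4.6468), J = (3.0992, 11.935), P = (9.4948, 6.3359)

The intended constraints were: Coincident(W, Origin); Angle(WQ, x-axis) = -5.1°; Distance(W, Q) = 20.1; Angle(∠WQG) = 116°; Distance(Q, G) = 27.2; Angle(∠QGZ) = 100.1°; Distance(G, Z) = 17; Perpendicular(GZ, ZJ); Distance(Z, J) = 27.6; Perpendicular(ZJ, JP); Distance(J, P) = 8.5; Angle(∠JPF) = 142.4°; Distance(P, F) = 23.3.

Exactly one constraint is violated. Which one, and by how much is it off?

Distance(P, F) = 23.3 — off by 3.60.

W = (0.00, 0.00) ✓; WQ at -5.100° ✓; |WQ| = 20.10 ✓; ∠WQG = 116.0° ✓; |QG| = 27.20 ✓; ∠QGZ = 100.1° ✓; |GZ| = 17.00 ✓; ∠(GZ, ZJ) = 90.00° ✓; |ZJ| = 27.60 ✓; ∠(ZJ, JP) = 90.00° ✓; |JP| = 8.500 ✓; ∠JPF = 142.4° ✓; |PF| = 26.90 ✗.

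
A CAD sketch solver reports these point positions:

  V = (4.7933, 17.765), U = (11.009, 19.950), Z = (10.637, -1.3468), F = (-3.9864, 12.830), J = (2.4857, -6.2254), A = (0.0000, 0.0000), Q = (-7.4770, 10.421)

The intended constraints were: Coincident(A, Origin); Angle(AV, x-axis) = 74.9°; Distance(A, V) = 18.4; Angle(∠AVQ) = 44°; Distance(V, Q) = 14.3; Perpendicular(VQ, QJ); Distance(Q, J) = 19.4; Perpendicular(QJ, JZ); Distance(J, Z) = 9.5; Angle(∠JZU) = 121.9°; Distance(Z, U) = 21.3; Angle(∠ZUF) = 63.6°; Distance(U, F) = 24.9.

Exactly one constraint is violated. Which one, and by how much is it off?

Distance(U, F) = 24.9 — off by 8.30.

A = (0.00, 0.00) ✓; AV at 74.90° ✓; |AV| = 18.40 ✓; ∠AVQ = 44.00° ✓; |VQ| = 14.30 ✓; ∠(VQ, QJ) = 90.00° ✓; |QJ| = 19.40 ✓; ∠(QJ, JZ) = 90.00° ✓; |JZ| = 9.500 ✓; ∠JZU = 121.9° ✓; |ZU| = 21.30 ✓; ∠ZUF = 63.60° ✓; |UF| = 16.60 ✗.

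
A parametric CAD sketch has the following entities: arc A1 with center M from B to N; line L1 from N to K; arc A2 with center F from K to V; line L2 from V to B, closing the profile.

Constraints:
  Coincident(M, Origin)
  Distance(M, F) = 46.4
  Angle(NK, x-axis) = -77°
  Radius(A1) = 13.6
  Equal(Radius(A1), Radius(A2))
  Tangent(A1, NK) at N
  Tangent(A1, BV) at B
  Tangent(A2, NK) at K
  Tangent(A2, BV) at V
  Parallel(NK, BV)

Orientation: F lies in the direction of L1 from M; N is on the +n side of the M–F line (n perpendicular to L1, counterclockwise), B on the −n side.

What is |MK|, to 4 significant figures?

48.35

The slot axis is L1's direction at -77.0°, so u = (cos -77.0°, sin -77.0°) = (0.2250, -0.9744) and n = (−sin -77.0°, cos -77.0°) = (0.9744, 0.2250). M is at the origin and F lies 46.4 along u from M, so F = 46.4·u = (10.44, -45.21). Tangency of A1 to both parallel lines with radius 13.6 puts N and B at M ± 13.6·n: N = (13.25, 3.059), B = (-13.25, -3.059). Equal radii place K and V the same way about F: K = F + 13.6·n = (23.69, -42.15), V = F − 13.6·n = (-2.814, -48.27). Then |MK| = |K − M| = 48.35.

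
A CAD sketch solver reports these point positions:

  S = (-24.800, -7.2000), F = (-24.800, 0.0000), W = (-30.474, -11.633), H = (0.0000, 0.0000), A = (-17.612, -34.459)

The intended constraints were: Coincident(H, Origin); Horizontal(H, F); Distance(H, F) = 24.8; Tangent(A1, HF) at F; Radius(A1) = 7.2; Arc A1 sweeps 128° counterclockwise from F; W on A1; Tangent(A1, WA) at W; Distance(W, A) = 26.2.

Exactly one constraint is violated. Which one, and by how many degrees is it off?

Tangent(A1, WA) at W — off by 8.60°.

H = (0.00, 0.00) ✓; H.y = 0.00, F.y = 0.00 ✓; |HF| = 24.80 ✓; ∠(SF, FH) = 90.00° ✓; |SF| = 7.200 ✓; bearing(S→W) − bearing(S→F) = 128.0° ✓; |SW| = 7.200 ✓; ∠(SW, WA) = 98.60° ✗; |WA| = 26.20 ✓.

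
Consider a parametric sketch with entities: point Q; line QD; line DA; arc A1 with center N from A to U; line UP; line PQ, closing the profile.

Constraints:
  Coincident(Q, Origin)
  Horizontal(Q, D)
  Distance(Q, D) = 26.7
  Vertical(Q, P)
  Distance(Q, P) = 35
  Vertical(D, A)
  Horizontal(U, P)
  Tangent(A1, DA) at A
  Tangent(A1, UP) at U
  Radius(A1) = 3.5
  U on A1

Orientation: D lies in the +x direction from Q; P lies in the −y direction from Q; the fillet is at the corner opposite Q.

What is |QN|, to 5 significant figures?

39.121

Q is at the origin; QD is horizontal with |QD| = 26.7 and D on the +x side, so D = (26.700, 0.0000). Q and P share the same x with |QP| = 35.0 and P on the −y side, so P = (0.0000, -35.000). The virtual corner opposite Q is at (26.700, -35.000). Since A1 is tangent to DA there, NA ⟂ DA and tangency of A1 to UP means the radius NU is perpendicular to UP, with radius 3.5, so the center N sits 3.5 in from both sides at N = (23.200, -31.500). Then |QN| = |N − Q| = 39.121.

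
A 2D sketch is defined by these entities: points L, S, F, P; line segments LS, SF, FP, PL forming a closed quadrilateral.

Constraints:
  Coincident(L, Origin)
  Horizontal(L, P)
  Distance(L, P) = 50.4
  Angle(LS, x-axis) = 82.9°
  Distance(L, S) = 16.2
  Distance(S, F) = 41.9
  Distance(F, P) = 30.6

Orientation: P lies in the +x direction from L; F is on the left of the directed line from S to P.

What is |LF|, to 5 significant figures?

51.029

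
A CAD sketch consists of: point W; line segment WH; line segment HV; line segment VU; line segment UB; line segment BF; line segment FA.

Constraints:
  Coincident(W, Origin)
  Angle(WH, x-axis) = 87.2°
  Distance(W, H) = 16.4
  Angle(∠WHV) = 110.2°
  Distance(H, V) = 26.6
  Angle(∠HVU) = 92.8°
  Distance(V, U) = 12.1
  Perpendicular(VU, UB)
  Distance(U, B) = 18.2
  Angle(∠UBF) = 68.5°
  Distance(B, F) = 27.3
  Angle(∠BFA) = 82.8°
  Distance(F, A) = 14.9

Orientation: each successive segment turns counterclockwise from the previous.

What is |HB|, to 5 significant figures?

15.798

∠HVU = 92.8° gives VU at -115.80° from the x-axis; with |VU| = 12.1, U = (-28.951, 15.880). VU is perpendicular to UB, so UB runs at -25.800°; with |UB| = 18.2, B = (-12.565, 7.9588). Then |HB| = |B − H| = 15.798.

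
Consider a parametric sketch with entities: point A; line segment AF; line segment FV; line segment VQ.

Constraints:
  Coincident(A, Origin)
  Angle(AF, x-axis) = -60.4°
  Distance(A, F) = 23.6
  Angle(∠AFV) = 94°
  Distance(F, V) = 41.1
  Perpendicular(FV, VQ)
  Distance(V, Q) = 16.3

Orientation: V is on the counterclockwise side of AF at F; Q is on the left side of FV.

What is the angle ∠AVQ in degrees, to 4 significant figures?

61.16°

∠AFV = 94.0°, so FV runs at -60.4° + (180° − 94.0°) = 25.60° from the x-axis; with |FV| = 41.1, V = F + 41.1·(cos 25.60°, sin 25.60°) = (48.72, -2.761). The perpendicularity gives VQ at right angles to FV; with |VQ| = 16.3 on the left of FV, Q = V + 16.3·(-0.4321, 0.9018) = (41.68, 11.94). Then cos ∠AVQ = VA·VQ / (|VA||VQ|), giving 61.16°.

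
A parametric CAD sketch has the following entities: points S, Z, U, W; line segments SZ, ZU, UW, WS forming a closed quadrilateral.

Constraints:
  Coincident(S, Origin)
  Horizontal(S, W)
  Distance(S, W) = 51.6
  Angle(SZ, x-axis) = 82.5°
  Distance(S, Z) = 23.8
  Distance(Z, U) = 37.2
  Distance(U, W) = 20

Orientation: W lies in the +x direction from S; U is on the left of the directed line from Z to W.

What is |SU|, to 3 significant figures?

42.6

Checks: |ZU| = 37.20 ✓; |UW| = 20.00 ✓.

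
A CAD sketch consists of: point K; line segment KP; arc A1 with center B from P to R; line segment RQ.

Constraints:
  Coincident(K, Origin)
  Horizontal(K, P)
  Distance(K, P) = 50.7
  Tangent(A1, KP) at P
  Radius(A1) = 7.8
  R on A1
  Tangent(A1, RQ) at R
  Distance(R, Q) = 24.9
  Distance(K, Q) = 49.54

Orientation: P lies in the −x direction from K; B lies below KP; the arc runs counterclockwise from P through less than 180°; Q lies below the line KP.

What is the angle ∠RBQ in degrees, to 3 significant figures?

72.6°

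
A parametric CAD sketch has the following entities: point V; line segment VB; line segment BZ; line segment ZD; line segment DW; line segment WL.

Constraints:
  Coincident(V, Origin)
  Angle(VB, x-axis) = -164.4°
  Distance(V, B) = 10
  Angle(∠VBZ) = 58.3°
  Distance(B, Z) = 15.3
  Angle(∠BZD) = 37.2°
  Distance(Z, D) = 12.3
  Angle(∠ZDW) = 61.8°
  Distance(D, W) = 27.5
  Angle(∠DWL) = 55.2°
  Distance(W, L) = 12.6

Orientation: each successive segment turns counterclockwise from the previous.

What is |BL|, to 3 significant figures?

19.0

V is at the origin; VB runs at -164.4° with length 10.0, so B = (-9.63, -2.69). ∠VBZ = 58.3° gives BZ at -42.7° from the x-axis; with |BZ| = 15.3, Z = (1.61, -13.1). ∠BZD = 37.2° gives ZD at 100° from the x-axis; with |ZD| = 12.3, D = (-0.544, -0.956). ∠ZDW = 61.8° gives DW at -142° from the x-axis; with |DW| = 27.5, W = (-22.1, -18.0). ∠DWL = 55.2° gives WL at -16.9° from the x-axis; with |WL| = 12.6, L = (-10.1, -21.7). Then |BL| = |L − B| = 19.0.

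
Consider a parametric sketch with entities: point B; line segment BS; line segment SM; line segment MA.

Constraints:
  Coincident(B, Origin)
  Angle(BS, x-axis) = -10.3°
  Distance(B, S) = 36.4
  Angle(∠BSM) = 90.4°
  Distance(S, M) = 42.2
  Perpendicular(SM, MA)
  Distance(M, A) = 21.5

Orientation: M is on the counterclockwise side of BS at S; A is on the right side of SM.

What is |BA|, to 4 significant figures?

71.80

B is at the origin; BS runs at -10.3° with length 36.4, so S = 36.4·(cos -10.3°, sin -10.3°) = (35.81, -6.508). ∠BSM = 90.4°, so SM runs at -10.3° + (180° − 90.4°) = 79.30° from the x-axis; with |SM| = 42.2, M = S + 42.2·(cos 79.30°, sin 79.30°) = (43.65, 34.96). SM is perpendicular to MA; with |MA| = 21.5 on the right of SM, A = M + 21.5·(0.9826, -0.1857) = (64.77, 30.97). Then |BA| = |A − B| = 71.80.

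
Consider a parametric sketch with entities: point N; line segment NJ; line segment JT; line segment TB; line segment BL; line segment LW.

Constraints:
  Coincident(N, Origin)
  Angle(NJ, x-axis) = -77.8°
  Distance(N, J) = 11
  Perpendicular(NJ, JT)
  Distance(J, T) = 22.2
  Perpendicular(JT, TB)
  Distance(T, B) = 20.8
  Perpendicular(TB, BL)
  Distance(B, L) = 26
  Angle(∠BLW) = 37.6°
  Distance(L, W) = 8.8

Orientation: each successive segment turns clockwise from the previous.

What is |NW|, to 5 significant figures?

5.4492

N is at the origin; NJ runs at -77.8° with length 11.0, so J = (2.3246, -10.752). NJ is perpendicular to JT, so JT runs at -167.80°; with |JT| = 22.2, T = (-19.374, -15.443). The perpendicularity gives TB at right angles to JT, so TB runs at 102.20°; with |TB| = 20.8, B = (-23.770, 4.8873). TB ⟂ BL, so BL runs at 12.200°; with |BL| = 26.0, L = (1.6432, 10.382). ∠BLW = 37.6° gives LW at -130.20° from the x-axis; with |LW| = 8.8, W = (-4.0368, 3.6603). Then |NW| = |W − N| = 5.4492.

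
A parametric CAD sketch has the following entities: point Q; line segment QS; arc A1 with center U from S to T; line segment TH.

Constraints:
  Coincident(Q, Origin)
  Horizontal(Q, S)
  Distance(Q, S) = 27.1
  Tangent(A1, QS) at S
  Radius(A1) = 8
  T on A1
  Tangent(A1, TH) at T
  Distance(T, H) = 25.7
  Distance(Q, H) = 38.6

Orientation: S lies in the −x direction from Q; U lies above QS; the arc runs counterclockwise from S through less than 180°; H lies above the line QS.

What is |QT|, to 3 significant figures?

20.7

Q is at the origin; Q and S share the same y with |QS| = 27.1 and S on the −x side, so S = (-27.1, 0.00). A1 meets QS tangentially, so US is at right angles to QS, so U = S + (0, 8) = (-27.1, 8.00). Since UT ⟂ TH (tangency), |UH| = √(8.0² + 25.7²) = 26.9 regardless of where T sits on A1. So H lies on both circle(Q, 38.6) and circle(U, 26.9); the above-QS intersection is H = (-18.9, 33.6). T is the foot of the tangent from H: T = (-19.1, 7.94).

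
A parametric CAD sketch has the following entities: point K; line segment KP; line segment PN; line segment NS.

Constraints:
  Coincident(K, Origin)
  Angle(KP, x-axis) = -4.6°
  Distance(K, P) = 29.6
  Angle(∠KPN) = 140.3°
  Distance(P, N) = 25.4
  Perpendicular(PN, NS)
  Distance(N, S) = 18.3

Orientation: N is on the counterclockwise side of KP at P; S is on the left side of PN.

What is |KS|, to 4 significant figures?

48.18

K is at the origin; KP runs at -4.6° with length 29.6, so P = 29.6·(cos -4.6°, sin -4.6°) = (29.50, -2.374). ∠KPN = 140.3°, so PN runs at -4.6° + (180° − 140.3°) = 35.10° from the x-axis; with |PN| = 25.4, N = P + 25.4·(cos 35.10°, sin 35.10°) = (50.29, 12.23). The perpendicularity gives NS at right angles to PN; with |NS| = 18.3 on the left of PN, S = N + 18.3·(-0.5750, 0.8181) = (39.76, 27.20). Then |KS| = |S − K| = 48.18.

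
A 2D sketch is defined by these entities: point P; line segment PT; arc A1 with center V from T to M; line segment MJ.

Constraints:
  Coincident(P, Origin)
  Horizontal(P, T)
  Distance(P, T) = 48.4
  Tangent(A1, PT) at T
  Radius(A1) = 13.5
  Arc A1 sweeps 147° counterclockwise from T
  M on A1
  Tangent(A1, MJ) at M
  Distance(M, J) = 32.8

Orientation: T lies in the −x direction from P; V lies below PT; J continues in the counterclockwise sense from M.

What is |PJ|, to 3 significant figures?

51.2

P is at the origin; PT is horizontal with |PT| = 48.4 and T on the −x side, so T = (-48.4, 0.00). Tangency of A1 to PT means the radius VT is perpendicular to PT, so V = T + (0, -13.5) = (-48.4, -13.5). On A1, T sits at bearing 90° from V; a 147° counterclockwise sweep puts M at bearing 237°, so M = V + 13.5·(cos 237°, sin 237°) = (-55.8, -24.8). Since A1 is tangent to MJ there, VM ⟂ MJ, so MJ runs along (−sin 237°, cos 237°); with |MJ| = 32.8, J = (-28.2, -42.7). Then |PJ| = |J − P| = 51.2.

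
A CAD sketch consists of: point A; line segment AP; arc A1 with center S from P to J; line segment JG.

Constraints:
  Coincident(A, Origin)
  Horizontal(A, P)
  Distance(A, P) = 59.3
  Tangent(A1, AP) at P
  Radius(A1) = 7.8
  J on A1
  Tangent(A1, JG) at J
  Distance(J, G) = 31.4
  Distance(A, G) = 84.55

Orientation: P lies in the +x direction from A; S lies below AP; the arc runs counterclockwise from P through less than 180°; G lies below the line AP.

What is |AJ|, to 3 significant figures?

55.7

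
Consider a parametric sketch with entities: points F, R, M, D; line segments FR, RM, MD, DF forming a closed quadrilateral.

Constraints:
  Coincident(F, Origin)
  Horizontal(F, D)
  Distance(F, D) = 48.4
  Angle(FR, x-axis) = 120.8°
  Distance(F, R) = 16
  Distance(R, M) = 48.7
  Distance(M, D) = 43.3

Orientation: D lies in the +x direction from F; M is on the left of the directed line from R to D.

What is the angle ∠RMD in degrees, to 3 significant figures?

78.3°

Checks: |RM| = 48.70 ✓; |MD| = 43.30 ✓.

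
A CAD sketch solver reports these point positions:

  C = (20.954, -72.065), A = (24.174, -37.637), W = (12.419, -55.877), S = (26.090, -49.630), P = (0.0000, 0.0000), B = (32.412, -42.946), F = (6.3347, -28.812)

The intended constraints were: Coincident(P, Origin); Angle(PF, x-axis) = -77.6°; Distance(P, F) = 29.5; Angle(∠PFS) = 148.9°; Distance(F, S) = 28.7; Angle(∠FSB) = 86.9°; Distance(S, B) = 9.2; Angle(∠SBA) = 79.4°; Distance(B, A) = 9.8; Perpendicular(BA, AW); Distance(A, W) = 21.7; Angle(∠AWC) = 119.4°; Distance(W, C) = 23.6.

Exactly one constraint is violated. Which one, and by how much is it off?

Distance(W, C) = 23.6 — off by 5.30.

P = (0.00, 0.00) ✓; PF at -77.60° ✓; |PF| = 29.50 ✓; ∠PFS = 148.9° ✓; |FS| = 28.70 ✓; ∠FSB = 86.91° ✓; |SB| = 9.200 ✓; ∠SBA = 79.39° ✓; |BA| = 9.801 ✓; ∠(BA, AW) = 90.00° ✓; |AW| = 21.70 ✓; ∠AWC = 119.4° ✓; |WC| = 18.30 ✗.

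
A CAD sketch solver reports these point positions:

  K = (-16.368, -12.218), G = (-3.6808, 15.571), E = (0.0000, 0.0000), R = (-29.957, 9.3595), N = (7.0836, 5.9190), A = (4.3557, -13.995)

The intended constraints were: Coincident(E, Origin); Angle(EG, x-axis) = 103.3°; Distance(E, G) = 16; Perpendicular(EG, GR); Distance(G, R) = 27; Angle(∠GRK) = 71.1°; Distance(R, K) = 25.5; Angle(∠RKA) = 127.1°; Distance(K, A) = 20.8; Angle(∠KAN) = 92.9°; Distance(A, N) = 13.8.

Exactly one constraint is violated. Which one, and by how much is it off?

Distance(A, N) = 13.8 — off by 6.30.

E = (0.00, 0.00) ✓; EG at 103.3° ✓; |EG| = 16.00 ✓; ∠(EG, GR) = 90.00° ✓; |GR| = 27.00 ✓; ∠GRK = 71.10° ✓; |RK| = 25.50 ✓; ∠RKA = 127.1° ✓; |KA| = 20.80 ✓; ∠KAN = 92.90° ✓; |AN| = 20.10 ✗.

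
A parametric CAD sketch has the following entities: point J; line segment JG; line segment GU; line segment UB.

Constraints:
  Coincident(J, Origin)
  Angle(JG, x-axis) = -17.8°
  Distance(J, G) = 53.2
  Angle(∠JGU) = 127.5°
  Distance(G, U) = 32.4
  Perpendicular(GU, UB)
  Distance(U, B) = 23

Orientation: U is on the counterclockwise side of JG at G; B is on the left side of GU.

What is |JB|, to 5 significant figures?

67.573

J is at the origin; JG runs at -17.8° with length 53.2, so G = 53.2·(cos -17.8°, sin -17.8°) = (50.653, -16.263). ∠JGU = 127.5°, so GU runs at -17.8° + (180° − 127.5°) = 34.700° from the x-axis; with |GU| = 32.4, U = G + 32.4·(cos 34.700°, sin 34.700°) = (77.291, 2.1817). The perpendicularity gives UB at right angles to GU; with |UB| = 23.0 on the left of GU, B = U + 23.0·(-0.56928, 0.82214) = (64.197, 21.091). Then |JB| = |B − J| = 67.573.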